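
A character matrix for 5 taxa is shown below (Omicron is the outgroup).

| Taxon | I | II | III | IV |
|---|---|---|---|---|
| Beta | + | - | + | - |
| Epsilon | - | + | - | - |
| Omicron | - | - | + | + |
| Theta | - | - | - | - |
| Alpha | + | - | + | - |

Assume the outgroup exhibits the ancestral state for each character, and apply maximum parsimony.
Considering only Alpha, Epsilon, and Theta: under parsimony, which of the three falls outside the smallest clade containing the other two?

Character polarity is set by the outgroup: the derived state is whichever differs from the outgroup's state, so for III, IV the derived state is '-', and for the remaining characters it is '+'.
Only Alpha and Beta show the derived state '+' for I, supporting them as a clade.
II: derived state '+' in Epsilon only — an autapomorphy, so it tells us nothing about relationships among taxa.
III (derived state '-') is shared by Epsilon and Theta — a synapomorphy uniting that clade.
IV (derived state '-') is shared by all ingroup taxa — unites the whole ingroup.
Most parsimonious ingroup topology: ((Theta,Epsilon),(Alpha,Beta)).
Theta and Epsilon share a more recent common ancestor with each other than either does with Alpha, so Alpha is the least closely related of the three.

Alpha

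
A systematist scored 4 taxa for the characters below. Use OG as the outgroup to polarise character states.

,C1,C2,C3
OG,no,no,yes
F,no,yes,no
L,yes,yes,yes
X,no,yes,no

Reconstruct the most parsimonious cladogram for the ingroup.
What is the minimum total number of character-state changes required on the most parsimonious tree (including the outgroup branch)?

Character polarity is set by the outgroup: the derived state is whichever differs from the outgroup's state, so for C3 the derived state is 'no', and for the remaining characters it is 'yes'.
C1 (derived state 'yes') is unique to L (autapomorphy; uninformative for grouping).
C2 (derived state 'yes') is shared by all ingroup taxa — unites the whole ingroup.
C3 (derived state 'no') is shared by F and X — a synapomorphy uniting that clade.
Most parsimonious ingroup topology: ((F,X),L).
Changes per character on this tree: C1: 1; C2: 1; C3: 1.
Total = 3.

3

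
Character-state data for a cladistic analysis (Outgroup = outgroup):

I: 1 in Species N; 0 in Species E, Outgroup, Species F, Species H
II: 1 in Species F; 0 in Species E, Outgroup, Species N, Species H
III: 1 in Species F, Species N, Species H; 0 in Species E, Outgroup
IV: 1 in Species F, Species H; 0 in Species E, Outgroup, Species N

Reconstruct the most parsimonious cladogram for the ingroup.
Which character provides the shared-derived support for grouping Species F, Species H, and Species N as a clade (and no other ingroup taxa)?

III

The outgroup has state '0' for every character, so '1' is the derived state throughout.
I: derived state '1' in Species N only — an autapomorphy, so it tells us nothing about relationships among taxa.
II (derived state '1') is unique to Species F (autapomorphy; uninformative for grouping).
III (derived state '1') is shared by Species F, Species H, and Species N — a synapomorphy uniting that clade.
IV (derived state '1') is shared by Species F and Species H — a synapomorphy uniting that clade.
Most parsimonious ingroup topology: (((Species H,Species F),Species N),Species E).
The clade {Species F, Species H, Species N} is supported by III: its derived state '1' occurs in exactly those taxa and in no other taxon (including the outgroup).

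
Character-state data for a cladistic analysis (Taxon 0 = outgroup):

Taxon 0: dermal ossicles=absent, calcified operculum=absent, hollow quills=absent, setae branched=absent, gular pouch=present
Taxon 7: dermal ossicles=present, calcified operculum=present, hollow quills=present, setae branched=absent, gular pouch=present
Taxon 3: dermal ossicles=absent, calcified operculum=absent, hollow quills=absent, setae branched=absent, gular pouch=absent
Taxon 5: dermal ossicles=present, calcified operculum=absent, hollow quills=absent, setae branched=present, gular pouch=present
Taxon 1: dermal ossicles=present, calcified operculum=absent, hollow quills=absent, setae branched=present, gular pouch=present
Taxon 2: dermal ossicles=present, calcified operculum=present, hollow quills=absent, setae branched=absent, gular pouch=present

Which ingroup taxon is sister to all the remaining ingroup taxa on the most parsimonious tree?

Character polarity is set by the outgroup: the derived state is whichever differs from the outgroup's state, so for gular pouch the derived state is 'absent', and for the remaining characters it is 'present'.
Only Taxon 1, Taxon 2, Taxon 5, and Taxon 7 show the derived state 'present' for dermal ossicles, supporting them as a clade.
calcified operculum: derived state 'present' in Taxon 2 and Taxon 7 only — synapomorphy for {Taxon 2, Taxon 7}.
hollow quills (derived state 'present') is unique to Taxon 7 (autapomorphy; uninformative for grouping).
setae branched (derived state 'present') is shared by Taxon 1 and Taxon 5 — a synapomorphy uniting that clade.
gular pouch (derived state 'absent') is unique to Taxon 3 (autapomorphy; uninformative for grouping).
Most parsimonious ingroup topology: (((Taxon 7,Taxon 2),(Taxon 5,Taxon 1)),Taxon 3).
Taxon 3 is sister to the clade containing all other ingroup taxa, so it is the earliest-diverging (most basal) ingroup lineage.

Taxon 3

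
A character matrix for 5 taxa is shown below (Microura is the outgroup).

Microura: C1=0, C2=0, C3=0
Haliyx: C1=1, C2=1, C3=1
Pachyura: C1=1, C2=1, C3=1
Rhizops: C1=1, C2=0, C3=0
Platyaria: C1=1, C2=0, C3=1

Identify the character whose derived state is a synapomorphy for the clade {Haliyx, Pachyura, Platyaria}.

The outgroup has state '0' for every character, so '1' is the derived state throughout.
All ingroup taxa share the derived state '1' for C1; it defines the ingroup but does not resolve relationships within it.
C2: derived state '1' in Haliyx and Pachyura only — synapomorphy for {Haliyx, Pachyura}.
C3: derived state '1' in Haliyx, Pachyura, and Platyaria only — synapomorphy for {Haliyx, Pachyura, Platyaria}.
Most parsimonious ingroup topology: (((Haliyx,Pachyura),Platyaria),Rhizops).
The clade {Haliyx, Pachyura, Platyaria} is supported by C3: its derived state '1' occurs in exactly those taxa and in no other taxon (including the outgroup).

C3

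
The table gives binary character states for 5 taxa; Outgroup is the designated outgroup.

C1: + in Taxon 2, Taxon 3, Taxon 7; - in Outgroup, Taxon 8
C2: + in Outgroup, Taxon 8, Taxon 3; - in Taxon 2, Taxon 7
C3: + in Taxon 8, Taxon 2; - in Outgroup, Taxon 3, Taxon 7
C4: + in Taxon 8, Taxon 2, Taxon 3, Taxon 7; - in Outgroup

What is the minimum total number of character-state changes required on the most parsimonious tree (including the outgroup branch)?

Character polarity is set by the outgroup: the derived state is whichever differs from the outgroup's state, so for C2 the derived state is '-', and for the remaining characters it is '+'.
Only Taxon 2, Taxon 3, and Taxon 7 show the derived state '+' for C1, supporting them as a clade.
C2 (derived state '-') is shared by Taxon 2 and Taxon 7 — a synapomorphy uniting that clade.
C3 (state '+') occurs in Taxon 2 and Taxon 8 but conflicts with the nesting implied by the other characters — most parsimoniously interpreted as homoplasy.
C4 (derived state '+') is shared by all ingroup taxa — unites the whole ingroup.
Most parsimonious ingroup topology: (Taxon 8,((Taxon 2,Taxon 7),Taxon 3)).
Changes per character on this tree: C1: 1; C2: 1; C3: 2; C4: 1.
Total = 5.

5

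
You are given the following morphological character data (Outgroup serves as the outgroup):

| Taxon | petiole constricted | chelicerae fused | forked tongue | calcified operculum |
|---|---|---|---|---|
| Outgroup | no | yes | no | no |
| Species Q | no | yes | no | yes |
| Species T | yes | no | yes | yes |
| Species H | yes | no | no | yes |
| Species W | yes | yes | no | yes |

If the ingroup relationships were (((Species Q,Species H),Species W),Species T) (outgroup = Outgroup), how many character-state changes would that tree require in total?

Map each character onto (((Species Q,Species H),Species W),Species T) (rooted by Outgroup) and count the minimum state changes it requires (Fitch parsimony):
petiole constricted: 2; chelicerae fused: 2; forked tongue: 1; calcified operculum: 1.
Total tree length = 6.

6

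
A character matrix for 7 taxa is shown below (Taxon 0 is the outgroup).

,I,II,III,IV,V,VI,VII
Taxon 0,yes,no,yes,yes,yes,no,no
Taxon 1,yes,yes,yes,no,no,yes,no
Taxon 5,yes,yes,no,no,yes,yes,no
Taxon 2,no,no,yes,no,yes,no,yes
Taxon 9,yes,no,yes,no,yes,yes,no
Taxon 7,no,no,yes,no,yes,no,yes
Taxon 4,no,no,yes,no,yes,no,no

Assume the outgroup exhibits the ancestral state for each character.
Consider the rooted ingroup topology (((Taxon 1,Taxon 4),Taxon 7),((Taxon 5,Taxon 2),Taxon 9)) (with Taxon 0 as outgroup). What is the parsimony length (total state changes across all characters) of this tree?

Map each character onto (((Taxon 1,Taxon 4),Taxon 7),((Taxon 5,Taxon 2),Taxon 9)) (rooted by Taxon 0) and count the minimum state changes it requires (Fitch parsimony):
I: 3; II: 2; III: 1; IV: 1; V: 1; VI: 3; VII: 2.
Total tree length = 13.

13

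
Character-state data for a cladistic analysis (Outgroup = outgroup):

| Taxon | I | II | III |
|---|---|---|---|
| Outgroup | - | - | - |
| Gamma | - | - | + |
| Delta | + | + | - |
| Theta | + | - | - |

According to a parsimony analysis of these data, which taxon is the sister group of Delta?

The outgroup has state '-' for every character, so '+' is the derived state throughout.
Only Delta and Theta show the derived state '+' for I, supporting them as a clade.
II: derived state '+' in Delta only — an autapomorphy, so it tells us nothing about relationships among taxa.
III: derived state '+' in Gamma only — an autapomorphy, so it tells us nothing about relationships among taxa.
Most parsimonious ingroup topology: (Gamma,(Delta,Theta)).
Delta and Theta form a cherry on this tree, so they are sister taxa.

Theta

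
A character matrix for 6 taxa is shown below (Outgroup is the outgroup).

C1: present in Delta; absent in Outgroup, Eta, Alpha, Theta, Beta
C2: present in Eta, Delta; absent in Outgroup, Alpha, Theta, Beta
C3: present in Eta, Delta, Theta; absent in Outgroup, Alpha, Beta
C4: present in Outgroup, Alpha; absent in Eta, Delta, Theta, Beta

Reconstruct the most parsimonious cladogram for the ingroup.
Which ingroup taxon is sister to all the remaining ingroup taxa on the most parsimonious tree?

Character polarity is set by the outgroup: the derived state is whichever differs from the outgroup's state, so for C4 the derived state is 'absent', and for the remaining characters it is 'present'.
C1 (derived state 'present') is unique to Delta (autapomorphy; uninformative for grouping).
C2: derived state 'present' in Delta and Eta only — synapomorphy for {Delta, Eta}.
C3 (derived state 'present') is shared by Delta, Eta, and Theta — a synapomorphy uniting that clade.
Only Beta, Delta, Eta, and Theta show the derived state 'absent' for C4, supporting them as a clade.
Most parsimonious ingroup topology: ((((Eta,Delta),Theta),Beta),Alpha).
Alpha is sister to the clade containing all other ingroup taxa, so it is the earliest-diverging (most basal) ingroup lineage.

Alpha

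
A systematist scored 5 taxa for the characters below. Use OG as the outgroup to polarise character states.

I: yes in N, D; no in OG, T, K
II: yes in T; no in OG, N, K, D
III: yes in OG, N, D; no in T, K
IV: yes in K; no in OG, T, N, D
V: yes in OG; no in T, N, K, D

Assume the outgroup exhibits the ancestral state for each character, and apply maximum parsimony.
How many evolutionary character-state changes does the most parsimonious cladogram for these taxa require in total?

Character polarity is set by the outgroup: the derived state is whichever differs from the outgroup's state, so for III, V the derived state is 'no', and for the remaining characters it is 'yes'.
I (derived state 'yes') is shared by D and N — a synapomorphy uniting that clade.
II (derived state 'yes') is unique to T (autapomorphy; uninformative for grouping).
III: derived state 'no' in K and T only — synapomorphy for {K, T}.
IV (derived state 'yes') is unique to K (autapomorphy; uninformative for grouping).
All ingroup taxa share the derived state 'no' for V; it defines the ingroup but does not resolve relationships within it.
Most parsimonious ingroup topology: ((T,K),(N,D)).
Changes per character on this tree: I: 1; II: 1; III: 1; IV: 1; V: 1.
Total = 5.

5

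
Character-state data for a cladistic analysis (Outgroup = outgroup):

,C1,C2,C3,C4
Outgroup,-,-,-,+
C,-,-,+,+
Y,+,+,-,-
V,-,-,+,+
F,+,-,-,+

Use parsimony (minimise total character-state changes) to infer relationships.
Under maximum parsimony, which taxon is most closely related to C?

V

Character polarity is set by the outgroup: the derived state is whichever differs from the outgroup's state, so for C4 the derived state is '-', and for the remaining characters it is '+'.
C1 (derived state '+') is shared by F and Y — a synapomorphy uniting that clade.
C2 (derived state '+') is unique to Y (autapomorphy; uninformative for grouping).
C3: derived state '+' in C and V only — synapomorphy for {C, V}.
C4: derived state '-' in Y only — an autapomorphy, so it tells us nothing about relationships among taxa.
Most parsimonious ingroup topology: ((C,V),(Y,F)).
C and V form a cherry on this tree, so they are sister taxa.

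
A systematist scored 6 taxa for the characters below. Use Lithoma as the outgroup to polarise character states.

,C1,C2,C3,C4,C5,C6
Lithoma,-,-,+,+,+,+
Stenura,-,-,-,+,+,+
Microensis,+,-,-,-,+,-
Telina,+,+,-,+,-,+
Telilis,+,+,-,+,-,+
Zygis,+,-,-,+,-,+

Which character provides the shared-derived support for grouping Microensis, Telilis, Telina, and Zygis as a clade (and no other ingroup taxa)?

C1

Character polarity is set by the outgroup: the derived state is whichever differs from the outgroup's state, so for C3, C4, C5, C6 the derived state is '-', and for the remaining characters it is '+'.
C1: derived state '+' in Microensis, Telilis, Telina, and Zygis only — synapomorphy for {Microensis, Telilis, Telina, Zygis}.
C2: derived state '+' in Telilis and Telina only — synapomorphy for {Telilis, Telina}.
C3 (derived state '-') is shared by all ingroup taxa — unites the whole ingroup.
C4 (derived state '-') is unique to Microensis (autapomorphy; uninformative for grouping).
C5 (derived state '-') is shared by Telilis, Telina, and Zygis — a synapomorphy uniting that clade.
C6: derived state '-' in Microensis only — an autapomorphy, so it tells us nothing about relationships among taxa.
Most parsimonious ingroup topology: (Stenura,(Microensis,((Telina,Telilis),Zygis))).
The clade {Microensis, Telilis, Telina, Zygis} is supported by C1: its derived state '+' occurs in exactly those taxa and in no other taxon (including the outgroup).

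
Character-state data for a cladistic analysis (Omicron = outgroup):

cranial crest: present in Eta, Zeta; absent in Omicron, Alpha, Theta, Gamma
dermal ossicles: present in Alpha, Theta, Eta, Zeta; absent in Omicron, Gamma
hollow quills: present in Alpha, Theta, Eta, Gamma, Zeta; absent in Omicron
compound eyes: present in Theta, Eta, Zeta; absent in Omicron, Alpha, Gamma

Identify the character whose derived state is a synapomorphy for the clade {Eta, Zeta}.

cranial crest

The outgroup has state 'absent' for every character, so 'present' is the derived state throughout.
Only Eta and Zeta show the derived state 'present' for cranial crest, supporting them as a clade.
dermal ossicles (derived state 'present') is shared by Alpha, Eta, Theta, and Zeta — a synapomorphy uniting that clade.
All ingroup taxa share the derived state 'present' for hollow quills; it defines the ingroup but does not resolve relationships within it.
compound eyes (derived state 'present') is shared by Eta, Theta, and Zeta — a synapomorphy uniting that clade.
Most parsimonious ingroup topology: ((Alpha,(Theta,(Eta,Zeta))),Gamma).
The clade {Eta, Zeta} is supported by cranial crest: its derived state 'present' occurs in exactly those taxa and in no other taxon (including the outgroup).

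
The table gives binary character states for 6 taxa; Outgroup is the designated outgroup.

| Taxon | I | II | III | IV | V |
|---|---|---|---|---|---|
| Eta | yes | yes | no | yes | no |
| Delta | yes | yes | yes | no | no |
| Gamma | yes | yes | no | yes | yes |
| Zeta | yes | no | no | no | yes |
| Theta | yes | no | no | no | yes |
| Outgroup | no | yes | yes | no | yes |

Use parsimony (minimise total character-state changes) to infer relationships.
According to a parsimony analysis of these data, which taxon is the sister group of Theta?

Character polarity is set by the outgroup: the derived state is whichever differs from the outgroup's state, so for II, III, V the derived state is 'no', and for the remaining characters it is 'yes'.
I (derived state 'yes') is shared by all ingroup taxa — unites the whole ingroup.
Only Theta and Zeta show the derived state 'no' for II, supporting them as a clade.
Only Eta, Gamma, Theta, and Zeta show the derived state 'no' for III, supporting them as a clade.
IV: derived state 'yes' in Eta and Gamma only — synapomorphy for {Eta, Gamma}.
V groups Delta and Eta, which is incompatible with the clades supported by the remaining characters; treating it as convergent (homoplasy) costs fewer steps than any alternative tree.
Most parsimonious ingroup topology: (((Gamma,Eta),(Theta,Zeta)),Delta).
Theta and Zeta form a cherry on this tree, so they are sister taxa.

Zeta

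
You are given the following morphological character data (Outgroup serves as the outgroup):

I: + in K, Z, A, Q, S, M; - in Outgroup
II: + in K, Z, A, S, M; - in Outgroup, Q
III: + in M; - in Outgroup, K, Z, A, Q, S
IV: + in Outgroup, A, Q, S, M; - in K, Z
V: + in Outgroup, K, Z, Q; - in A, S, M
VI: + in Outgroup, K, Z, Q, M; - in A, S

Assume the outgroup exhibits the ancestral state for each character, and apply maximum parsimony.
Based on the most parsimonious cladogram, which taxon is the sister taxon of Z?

Character polarity is set by the outgroup: the derived state is whichever differs from the outgroup's state, so for IV, V, VI the derived state is '-', and for the remaining characters it is '+'.
All ingroup taxa share the derived state '+' for I; it defines the ingroup but does not resolve relationships within it.
II: derived state '+' in A, K, M, S, and Z only — synapomorphy for {A, K, M, S, Z}.
III: derived state '+' in M only — an autapomorphy, so it tells us nothing about relationships among taxa.
IV: derived state '-' in K and Z only — synapomorphy for {K, Z}.
V: derived state '-' in A, M, and S only — synapomorphy for {A, M, S}.
VI (derived state '-') is shared by A and S — a synapomorphy uniting that clade.
Most parsimonious ingroup topology: (((K,Z),((A,S),M)),Q).
Z and K form a cherry on this tree, so they are sister taxa.

K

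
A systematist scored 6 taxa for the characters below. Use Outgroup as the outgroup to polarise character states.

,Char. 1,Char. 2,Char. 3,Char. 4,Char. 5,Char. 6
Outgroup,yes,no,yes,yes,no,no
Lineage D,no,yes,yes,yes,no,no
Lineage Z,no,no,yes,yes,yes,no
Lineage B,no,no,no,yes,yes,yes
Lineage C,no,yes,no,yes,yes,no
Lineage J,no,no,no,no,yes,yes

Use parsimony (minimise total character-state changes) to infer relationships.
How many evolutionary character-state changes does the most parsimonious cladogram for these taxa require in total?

7

Character polarity is set by the outgroup: the derived state is whichever differs from the outgroup's state, so for Char. 1, Char. 3, Char. 4 the derived state is 'no', and for the remaining characters it is 'yes'.
Char. 1 (derived state 'no') is shared by all ingroup taxa — unites the whole ingroup.
Char. 2 groups Lineage C and Lineage D, which is incompatible with the clades supported by the remaining characters; treating it as convergent (homoplasy) costs fewer steps than any alternative tree.
Char. 3: derived state 'no' in Lineage B, Lineage C, and Lineage J only — synapomorphy for {Lineage B, Lineage C, Lineage J}.
Char. 4 (derived state 'no') is unique to Lineage J (autapomorphy; uninformative for grouping).
Only Lineage B, Lineage C, Lineage J, and Lineage Z show the derived state 'yes' for Char. 5, supporting them as a clade.
Only Lineage B and Lineage J show the derived state 'yes' for Char. 6, supporting them as a clade.
Most parsimonious ingroup topology: (Lineage D,(Lineage Z,((Lineage B,Lineage J),Lineage C))).
Changes per character on this tree: Char. 1: 1; Char. 2: 2; Char. 3: 1; Char. 4: 1; Char. 5: 1; Char. 6: 1.
Total = 7.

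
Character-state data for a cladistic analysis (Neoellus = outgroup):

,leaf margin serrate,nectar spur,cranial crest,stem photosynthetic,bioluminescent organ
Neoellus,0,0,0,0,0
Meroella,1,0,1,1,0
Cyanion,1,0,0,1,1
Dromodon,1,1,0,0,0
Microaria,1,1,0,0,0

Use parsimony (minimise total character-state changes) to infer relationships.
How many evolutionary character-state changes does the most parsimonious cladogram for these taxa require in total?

The outgroup has state '0' for every character, so '1' is the derived state throughout.
leaf margin serrate (derived state '1') is shared by all ingroup taxa — unites the whole ingroup.
nectar spur (derived state '1') is shared by Dromodon and Microaria — a synapomorphy uniting that clade.
cranial crest: derived state '1' in Meroella only — an autapomorphy, so it tells us nothing about relationships among taxa.
Only Cyanion and Meroella show the derived state '1' for stem photosynthetic, supporting them as a clade.
bioluminescent organ (derived state '1') is unique to Cyanion (autapomorphy; uninformative for grouping).
Most parsimonious ingroup topology: ((Meroella,Cyanion),(Dromodon,Microaria)).
Changes per character on this tree: leaf margin serrate: 1; nectar spur: 1; cranial crest: 1; stem photosynthetic: 1; bioluminescent organ: 1.
Total = 5.

5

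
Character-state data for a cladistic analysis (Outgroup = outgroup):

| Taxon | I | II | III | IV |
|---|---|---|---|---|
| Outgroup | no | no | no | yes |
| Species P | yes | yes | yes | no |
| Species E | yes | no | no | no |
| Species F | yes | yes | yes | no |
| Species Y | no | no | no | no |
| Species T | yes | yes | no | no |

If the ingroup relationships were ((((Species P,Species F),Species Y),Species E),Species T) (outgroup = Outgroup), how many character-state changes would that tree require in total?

Map each character onto ((((Species P,Species F),Species Y),Species E),Species T) (rooted by Outgroup) and count the minimum state changes it requires (Fitch parsimony):
I: 2; II: 2; III: 1; IV: 1.
Total tree length = 6.

6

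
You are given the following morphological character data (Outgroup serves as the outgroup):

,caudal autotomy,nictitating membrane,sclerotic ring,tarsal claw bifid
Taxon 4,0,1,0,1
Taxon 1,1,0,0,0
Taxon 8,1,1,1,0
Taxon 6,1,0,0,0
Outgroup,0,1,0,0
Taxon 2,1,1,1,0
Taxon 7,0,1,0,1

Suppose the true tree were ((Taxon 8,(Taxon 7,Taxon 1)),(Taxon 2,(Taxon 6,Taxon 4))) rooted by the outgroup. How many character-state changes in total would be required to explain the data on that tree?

Map each character onto ((Taxon 8,(Taxon 7,Taxon 1)),(Taxon 2,(Taxon 6,Taxon 4))) (rooted by Outgroup) and count the minimum state changes it requires (Fitch parsimony):
caudal autotomy: 3; nictitating membrane: 2; sclerotic ring: 2; tarsal claw bifid: 2.
Total tree length = 9.

9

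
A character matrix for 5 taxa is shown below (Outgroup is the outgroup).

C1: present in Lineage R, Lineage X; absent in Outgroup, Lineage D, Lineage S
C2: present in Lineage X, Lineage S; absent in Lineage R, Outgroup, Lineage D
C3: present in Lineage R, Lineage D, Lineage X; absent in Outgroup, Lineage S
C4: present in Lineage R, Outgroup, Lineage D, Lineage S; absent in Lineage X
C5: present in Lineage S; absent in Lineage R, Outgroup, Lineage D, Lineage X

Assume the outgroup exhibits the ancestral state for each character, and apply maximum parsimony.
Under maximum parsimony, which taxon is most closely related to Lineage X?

Lineage R

Character polarity is set by the outgroup: the derived state is whichever differs from the outgroup's state, so for C4 the derived state is 'absent', and for the remaining characters it is 'present'.
C1 (derived state 'present') is shared by Lineage R and Lineage X — a synapomorphy uniting that clade.
C2 groups Lineage S and Lineage X, which is incompatible with the clades supported by the remaining characters; treating it as convergent (homoplasy) costs fewer steps than any alternative tree.
C3 (derived state 'present') is shared by Lineage D, Lineage R, and Lineage X — a synapomorphy uniting that clade.
C4: derived state 'absent' in Lineage X only — an autapomorphy, so it tells us nothing about relationships among taxa.
C5: derived state 'present' in Lineage S only — an autapomorphy, so it tells us nothing about relationships among taxa.
Most parsimonious ingroup topology: (((Lineage X,Lineage R),Lineage D),Lineage S).
Lineage X and Lineage R form a cherry on this tree, so they are sister taxa.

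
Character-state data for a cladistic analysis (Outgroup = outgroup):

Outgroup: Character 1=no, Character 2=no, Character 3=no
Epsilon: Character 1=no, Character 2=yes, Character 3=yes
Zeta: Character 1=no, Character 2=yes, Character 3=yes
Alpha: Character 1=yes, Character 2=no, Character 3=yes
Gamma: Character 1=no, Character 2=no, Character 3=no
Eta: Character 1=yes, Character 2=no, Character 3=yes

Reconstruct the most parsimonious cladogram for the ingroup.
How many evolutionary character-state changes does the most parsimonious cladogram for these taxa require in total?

3

The outgroup has state 'no' for every character, so 'yes' is the derived state throughout.
Character 1 (derived state 'yes') is shared by Alpha and Eta — a synapomorphy uniting that clade.
Character 2 (derived state 'yes') is shared by Epsilon and Zeta — a synapomorphy uniting that clade.
Only Alpha, Epsilon, Eta, and Zeta show the derived state 'yes' for Character 3, supporting them as a clade.
Most parsimonious ingroup topology: (((Epsilon,Zeta),(Alpha,Eta)),Gamma).
Changes per character on this tree: Character 1: 1; Character 2: 1; Character 3: 1.
Total = 3.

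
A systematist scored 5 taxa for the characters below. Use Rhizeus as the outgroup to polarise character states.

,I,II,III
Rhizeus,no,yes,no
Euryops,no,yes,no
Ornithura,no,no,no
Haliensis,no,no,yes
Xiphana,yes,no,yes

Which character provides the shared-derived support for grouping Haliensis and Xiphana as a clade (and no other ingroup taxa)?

Character polarity is set by the outgroup: the derived state is whichever differs from the outgroup's state, so for II the derived state is 'no', and for the remaining characters it is 'yes'.
I: derived state 'yes' in Xiphana only — an autapomorphy, so it tells us nothing about relationships among taxa.
II: derived state 'no' in Haliensis, Ornithura, and Xiphana only — synapomorphy for {Haliensis, Ornithura, Xiphana}.
III: derived state 'yes' in Haliensis and Xiphana only — synapomorphy for {Haliensis, Xiphana}.
Most parsimonious ingroup topology: (Euryops,(Ornithura,(Haliensis,Xiphana))).
The clade {Haliensis, Xiphana} is supported by III: its derived state 'yes' occurs in exactly those taxa and in no other taxon (including the outgroup).

III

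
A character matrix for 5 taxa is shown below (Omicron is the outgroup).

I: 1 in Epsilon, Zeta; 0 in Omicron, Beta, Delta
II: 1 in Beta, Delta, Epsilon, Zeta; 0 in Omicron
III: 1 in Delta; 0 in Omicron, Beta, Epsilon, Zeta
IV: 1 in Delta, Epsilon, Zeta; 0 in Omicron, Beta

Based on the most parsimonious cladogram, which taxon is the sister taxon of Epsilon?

Zeta

The outgroup has state '0' for every character, so '1' is the derived state throughout.
I: derived state '1' in Epsilon and Zeta only — synapomorphy for {Epsilon, Zeta}.
II (derived state '1') is shared by all ingroup taxa — unites the whole ingroup.
III (derived state '1') is unique to Delta (autapomorphy; uninformative for grouping).
Only Delta, Epsilon, and Zeta show the derived state '1' for IV, supporting them as a clade.
Most parsimonious ingroup topology: (Beta,(Delta,(Epsilon,Zeta))).
Epsilon and Zeta form a cherry on this tree, so they are sister taxa.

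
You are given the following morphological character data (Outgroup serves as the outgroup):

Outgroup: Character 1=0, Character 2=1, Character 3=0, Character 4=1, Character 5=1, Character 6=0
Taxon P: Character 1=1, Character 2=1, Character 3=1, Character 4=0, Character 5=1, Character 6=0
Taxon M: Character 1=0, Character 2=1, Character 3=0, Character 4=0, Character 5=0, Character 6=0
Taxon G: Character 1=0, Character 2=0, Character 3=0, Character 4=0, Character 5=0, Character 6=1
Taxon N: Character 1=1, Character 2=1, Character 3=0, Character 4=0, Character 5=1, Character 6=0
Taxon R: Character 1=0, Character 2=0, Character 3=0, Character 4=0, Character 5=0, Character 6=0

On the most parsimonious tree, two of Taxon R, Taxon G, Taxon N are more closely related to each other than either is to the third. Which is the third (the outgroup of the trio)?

Character polarity is set by the outgroup: the derived state is whichever differs from the outgroup's state, so for Character 2, Character 4, Character 5 the derived state is '0', and for the remaining characters it is '1'.
Only Taxon N and Taxon P show the derived state '1' for Character 1, supporting them as a clade.
Only Taxon G and Taxon R show the derived state '0' for Character 2, supporting them as a clade.
Character 3: derived state '1' in Taxon P only — an autapomorphy, so it tells us nothing about relationships among taxa.
All ingroup taxa share the derived state '0' for Character 4; it defines the ingroup but does not resolve relationships within it.
Character 5 (derived state '0') is shared by Taxon G, Taxon M, and Taxon R — a synapomorphy uniting that clade.
Character 6 (derived state '1') is unique to Taxon G (autapomorphy; uninformative for grouping).
Most parsimonious ingroup topology: ((Taxon M,(Taxon R,Taxon G)),(Taxon N,Taxon P)).
Taxon G and Taxon R share a more recent common ancestor with each other than either does with Taxon N, so Taxon N is the least closely related of the three.

Taxon N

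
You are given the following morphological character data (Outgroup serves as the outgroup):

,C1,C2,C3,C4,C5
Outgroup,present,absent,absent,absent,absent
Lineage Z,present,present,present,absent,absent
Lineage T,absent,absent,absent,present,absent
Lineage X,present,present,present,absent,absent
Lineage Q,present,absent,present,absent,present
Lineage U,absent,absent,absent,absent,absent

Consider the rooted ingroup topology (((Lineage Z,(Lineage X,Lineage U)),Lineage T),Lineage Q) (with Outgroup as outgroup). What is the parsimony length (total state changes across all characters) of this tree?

Map each character onto (((Lineage Z,(Lineage X,Lineage U)),Lineage T),Lineage Q) (rooted by Outgroup) and count the minimum state changes it requires (Fitch parsimony):
C1: 2; C2: 2; C3: 3; C4: 1; C5: 1.
Total tree length = 9.

9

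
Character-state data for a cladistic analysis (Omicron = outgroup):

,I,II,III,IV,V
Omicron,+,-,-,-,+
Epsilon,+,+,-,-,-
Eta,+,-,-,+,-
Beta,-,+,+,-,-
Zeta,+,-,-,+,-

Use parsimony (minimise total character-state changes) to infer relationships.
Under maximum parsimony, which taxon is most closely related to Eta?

Character polarity is set by the outgroup: the derived state is whichever differs from the outgroup's state, so for I, V the derived state is '-', and for the remaining characters it is '+'.
I: derived state '-' in Beta only — an autapomorphy, so it tells us nothing about relationships among taxa.
II (derived state '+') is shared by Beta and Epsilon — a synapomorphy uniting that clade.
III: derived state '+' in Beta only — an autapomorphy, so it tells us nothing about relationships among taxa.
Only Eta and Zeta show the derived state '+' for IV, supporting them as a clade.
V (derived state '-') is shared by all ingroup taxa — unites the whole ingroup.
Most parsimonious ingroup topology: ((Zeta,Eta),(Beta,Epsilon)).
Eta and Zeta form a cherry on this tree, so they are sister taxa.

Zeta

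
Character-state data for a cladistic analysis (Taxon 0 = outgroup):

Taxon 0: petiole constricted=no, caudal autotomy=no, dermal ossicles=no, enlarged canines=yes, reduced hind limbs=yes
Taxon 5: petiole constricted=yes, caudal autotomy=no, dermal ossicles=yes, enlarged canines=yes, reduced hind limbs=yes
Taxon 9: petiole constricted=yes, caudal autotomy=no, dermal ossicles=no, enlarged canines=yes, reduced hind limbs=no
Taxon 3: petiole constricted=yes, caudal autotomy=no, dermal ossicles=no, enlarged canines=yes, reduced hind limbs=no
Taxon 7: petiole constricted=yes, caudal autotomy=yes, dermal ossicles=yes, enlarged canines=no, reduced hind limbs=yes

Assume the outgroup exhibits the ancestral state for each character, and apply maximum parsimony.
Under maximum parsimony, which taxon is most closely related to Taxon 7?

Taxon 5

Character polarity is set by the outgroup: the derived state is whichever differs from the outgroup's state, so for enlarged canines, reduced hind limbs the derived state is 'no', and for the remaining characters it is 'yes'.
All ingroup taxa share the derived state 'yes' for petiole constricted; it defines the ingroup but does not resolve relationships within it.
caudal autotomy: derived state 'yes' in Taxon 7 only — an autapomorphy, so it tells us nothing about relationships among taxa.
dermal ossicles: derived state 'yes' in Taxon 5 and Taxon 7 only — synapomorphy for {Taxon 5, Taxon 7}.
enlarged canines: derived state 'no' in Taxon 7 only — an autapomorphy, so it tells us nothing about relationships among taxa.
reduced hind limbs (derived state 'no') is shared by Taxon 3 and Taxon 9 — a synapomorphy uniting that clade.
Most parsimonious ingroup topology: ((Taxon 5,Taxon 7),(Taxon 9,Taxon 3)).
Taxon 7 and Taxon 5 form a cherry on this tree, so they are sister taxa.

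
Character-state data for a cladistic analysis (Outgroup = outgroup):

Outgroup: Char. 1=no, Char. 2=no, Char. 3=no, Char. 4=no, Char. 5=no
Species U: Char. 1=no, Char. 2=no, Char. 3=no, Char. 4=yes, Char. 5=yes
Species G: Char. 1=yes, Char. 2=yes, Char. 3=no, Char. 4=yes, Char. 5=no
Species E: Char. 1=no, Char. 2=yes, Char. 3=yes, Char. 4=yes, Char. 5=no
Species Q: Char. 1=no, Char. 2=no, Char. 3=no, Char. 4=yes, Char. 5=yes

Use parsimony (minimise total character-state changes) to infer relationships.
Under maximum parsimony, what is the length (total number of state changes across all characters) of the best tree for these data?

The outgroup has state 'no' for every character, so 'yes' is the derived state throughout.
Char. 1: derived state 'yes' in Species G only — an autapomorphy, so it tells us nothing about relationships among taxa.
Char. 2: derived state 'yes' in Species E and Species G only — synapomorphy for {Species E, Species G}.
Char. 3 (derived state 'yes') is unique to Species E (autapomorphy; uninformative for grouping).
All ingroup taxa share the derived state 'yes' for Char. 4; it defines the ingroup but does not resolve relationships within it.
Char. 5 (derived state 'yes') is shared by Species Q and Species U — a synapomorphy uniting that clade.
Most parsimonious ingroup topology: ((Species U,Species Q),(Species G,Species E)).
Changes per character on this tree: Char. 1: 1; Char. 2: 1; Char. 3: 1; Char. 4: 1; Char. 5: 1.
Total = 5.

5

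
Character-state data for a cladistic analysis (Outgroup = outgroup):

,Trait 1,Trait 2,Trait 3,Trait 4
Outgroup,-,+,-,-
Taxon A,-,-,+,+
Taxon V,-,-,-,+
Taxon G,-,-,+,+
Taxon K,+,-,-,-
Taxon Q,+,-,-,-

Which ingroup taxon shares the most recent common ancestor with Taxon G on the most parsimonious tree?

Character polarity is set by the outgroup: the derived state is whichever differs from the outgroup's state, so for Trait 2 the derived state is '-', and for the remaining characters it is '+'.
Trait 1: derived state '+' in Taxon K and Taxon Q only — synapomorphy for {Taxon K, Taxon Q}.
All ingroup taxa share the derived state '-' for Trait 2; it defines the ingroup but does not resolve relationships within it.
Trait 3: derived state '+' in Taxon A and Taxon G only — synapomorphy for {Taxon A, Taxon G}.
Trait 4 (derived state '+') is shared by Taxon A, Taxon G, and Taxon V — a synapomorphy uniting that clade.
Most parsimonious ingroup topology: (((Taxon A,Taxon G),Taxon V),(Taxon K,Taxon Q)).
Taxon G and Taxon A form a cherry on this tree, so they are sister taxa.

Taxon A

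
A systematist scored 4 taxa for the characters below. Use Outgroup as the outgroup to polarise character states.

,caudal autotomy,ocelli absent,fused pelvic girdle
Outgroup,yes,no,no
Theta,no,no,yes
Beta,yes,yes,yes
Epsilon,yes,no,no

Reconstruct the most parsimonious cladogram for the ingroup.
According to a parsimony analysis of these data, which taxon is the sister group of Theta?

Beta

Character polarity is set by the outgroup: the derived state is whichever differs from the outgroup's state, so for caudal autotomy the derived state is 'no', and for the remaining characters it is 'yes'.
caudal autotomy (derived state 'no') is unique to Theta (autapomorphy; uninformative for grouping).
ocelli absent: derived state 'yes' in Beta only — an autapomorphy, so it tells us nothing about relationships among taxa.
Only Beta and Theta show the derived state 'yes' for fused pelvic girdle, supporting them as a clade.
Most parsimonious ingroup topology: ((Theta,Beta),Epsilon).
Theta and Beta form a cherry on this tree, so they are sister taxa.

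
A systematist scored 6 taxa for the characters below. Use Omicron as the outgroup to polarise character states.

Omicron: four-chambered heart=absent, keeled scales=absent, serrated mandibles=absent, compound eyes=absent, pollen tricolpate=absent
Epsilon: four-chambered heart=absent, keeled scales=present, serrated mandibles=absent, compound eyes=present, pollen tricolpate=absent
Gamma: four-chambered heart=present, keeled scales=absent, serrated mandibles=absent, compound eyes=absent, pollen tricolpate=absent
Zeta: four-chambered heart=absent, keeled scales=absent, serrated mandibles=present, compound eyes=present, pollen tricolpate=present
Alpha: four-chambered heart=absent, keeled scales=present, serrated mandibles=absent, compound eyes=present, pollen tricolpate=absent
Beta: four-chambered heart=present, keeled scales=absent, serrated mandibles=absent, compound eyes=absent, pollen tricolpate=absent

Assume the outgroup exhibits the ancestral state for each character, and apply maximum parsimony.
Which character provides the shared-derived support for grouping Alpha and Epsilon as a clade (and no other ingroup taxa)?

keeled scales

The outgroup has state 'absent' for every character, so 'present' is the derived state throughout.
four-chambered heart: derived state 'present' in Beta and Gamma only — synapomorphy for {Beta, Gamma}.
keeled scales (derived state 'present') is shared by Alpha and Epsilon — a synapomorphy uniting that clade.
serrated mandibles (derived state 'present') is unique to Zeta (autapomorphy; uninformative for grouping).
Only Alpha, Epsilon, and Zeta show the derived state 'present' for compound eyes, supporting them as a clade.
pollen tricolpate: derived state 'present' in Zeta only — an autapomorphy, so it tells us nothing about relationships among taxa.
Most parsimonious ingroup topology: (((Epsilon,Alpha),Zeta),(Gamma,Beta)).
The clade {Alpha, Epsilon} is supported by keeled scales: its derived state 'present' occurs in exactly those taxa and in no other taxon (including the outgroup).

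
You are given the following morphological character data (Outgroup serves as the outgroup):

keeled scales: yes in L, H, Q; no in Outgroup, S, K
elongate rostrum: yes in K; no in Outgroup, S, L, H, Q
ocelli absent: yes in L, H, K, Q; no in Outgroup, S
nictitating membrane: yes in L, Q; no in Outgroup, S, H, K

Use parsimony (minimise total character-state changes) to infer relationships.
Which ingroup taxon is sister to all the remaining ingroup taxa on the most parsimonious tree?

The outgroup has state 'no' for every character, so 'yes' is the derived state throughout.
keeled scales (derived state 'yes') is shared by H, L, and Q — a synapomorphy uniting that clade.
elongate rostrum: derived state 'yes' in K only — an autapomorphy, so it tells us nothing about relationships among taxa.
ocelli absent: derived state 'yes' in H, K, L, and Q only — synapomorphy for {H, K, L, Q}.
nictitating membrane (derived state 'yes') is shared by L and Q — a synapomorphy uniting that clade.
Most parsimonious ingroup topology: (S,(((L,Q),H),K)).
S is sister to the clade containing all other ingroup taxa, so it is the earliest-diverging (most basal) ingroup lineage.

S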